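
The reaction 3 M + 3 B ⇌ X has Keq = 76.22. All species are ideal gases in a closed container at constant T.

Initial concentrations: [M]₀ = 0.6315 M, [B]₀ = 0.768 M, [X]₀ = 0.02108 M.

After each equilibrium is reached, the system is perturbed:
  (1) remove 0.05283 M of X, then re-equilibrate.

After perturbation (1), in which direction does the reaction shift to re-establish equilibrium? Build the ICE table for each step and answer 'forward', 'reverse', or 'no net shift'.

Direction: forward

Q₀ = 0.1848 vs Keq = 76.22 ⇒ Q<K, forward
Step 1:
                   M          B          X
  I           0.6315      0.768    0.02108
  C          -0.3448    -0.3448     0.1149
  E           0.2867     0.4232      0.136
  solve Keq expr → x = 0.1149; check Q = 76.22
Then remove 0.05283 M of X.
Step 2:
                   M          B          X
  I           0.2867     0.4232     0.0832
  C         -0.02233   -0.02233   0.007443
  E           0.2643     0.4008    0.09064
  solve Keq expr → x = 0.007443; check Q = 76.22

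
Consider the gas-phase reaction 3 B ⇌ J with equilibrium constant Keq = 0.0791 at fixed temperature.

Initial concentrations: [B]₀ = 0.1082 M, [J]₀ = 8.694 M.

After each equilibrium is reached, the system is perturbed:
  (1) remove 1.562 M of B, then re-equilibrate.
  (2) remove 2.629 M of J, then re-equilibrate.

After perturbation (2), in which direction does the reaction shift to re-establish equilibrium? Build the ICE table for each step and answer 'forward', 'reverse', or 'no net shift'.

Q₀ = 6863 vs Keq = 0.0791 ⇒ Q>K, reverse
Step 1:
                   B          J
  I           0.1082      8.694
  C            4.396     -1.465
  E            4.504      7.229
  solve Keq expr → x = -1.465; check Q = 0.0791
Then remove 1.562 M of B.
Step 2:
                   B          J
  I            2.942      7.229
  C            1.459    -0.4862
  E            4.401      6.742
  solve Keq expr → x = -0.4862; check Q = 0.0791
Then remove 2.629 M of J.
Step 3:
                   B          J
  I            4.401      4.113
  C           -0.608     0.2027
  E            3.793      4.316
  solve Keq expr → x = 0.2027; check Q = 0.0791

Direction: forward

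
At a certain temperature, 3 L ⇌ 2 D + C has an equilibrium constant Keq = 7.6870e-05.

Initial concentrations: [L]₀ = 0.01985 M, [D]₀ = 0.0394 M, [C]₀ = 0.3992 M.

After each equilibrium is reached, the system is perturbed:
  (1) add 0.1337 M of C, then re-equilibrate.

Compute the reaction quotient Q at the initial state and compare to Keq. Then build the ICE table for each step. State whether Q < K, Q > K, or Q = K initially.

Q₀ = 79.23; Q > K (proceeds reverse)

Q₀ = 79.23 vs Keq = 7.6870e-05 ⇒ Q>K, reverse
Step 1:
                  L         D         C
  Initial   0.01985    0.0394    0.3992
  Change    0.05863  -0.03909  -0.01954
  Equil     0.07848 3.1284e-04    0.3797
  solve Keq expr → x = -0.01954; check Q = 7.6870e-05
Then add 0.1337 M of C.
Step 2:
                  L         D         C
  Initial   0.07848 3.1284e-04    0.5134
  Change  6.5197e-05 -4.3465e-05 -2.1732e-05
  Equil     0.07855 2.6938e-04    0.5133
  solve Keq expr → x = -2.1732e-05; check Q = 7.6870e-05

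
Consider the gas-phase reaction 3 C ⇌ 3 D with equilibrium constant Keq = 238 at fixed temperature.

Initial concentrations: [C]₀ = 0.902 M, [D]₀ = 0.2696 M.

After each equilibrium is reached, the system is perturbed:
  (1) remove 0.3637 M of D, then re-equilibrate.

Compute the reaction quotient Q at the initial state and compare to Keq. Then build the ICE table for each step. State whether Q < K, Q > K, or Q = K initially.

Q₀ = 0.0267; Q < K (proceeds forward)

Q₀ = 0.0267 vs Keq = 238 ⇒ Q<K, forward
Step 1:
                   C          D
  I            0.902     0.2696
  C          -0.7392     0.7392
  E           0.1628      1.009
  solve Keq expr → x = 0.2464; check Q = 238
Then remove 0.3637 M of D.
Step 2:
                   C          D
  I           0.1628     0.6451
  C         -0.05053    0.05053
  E           0.1123     0.6956
  solve Keq expr → x = 0.01684; check Q = 238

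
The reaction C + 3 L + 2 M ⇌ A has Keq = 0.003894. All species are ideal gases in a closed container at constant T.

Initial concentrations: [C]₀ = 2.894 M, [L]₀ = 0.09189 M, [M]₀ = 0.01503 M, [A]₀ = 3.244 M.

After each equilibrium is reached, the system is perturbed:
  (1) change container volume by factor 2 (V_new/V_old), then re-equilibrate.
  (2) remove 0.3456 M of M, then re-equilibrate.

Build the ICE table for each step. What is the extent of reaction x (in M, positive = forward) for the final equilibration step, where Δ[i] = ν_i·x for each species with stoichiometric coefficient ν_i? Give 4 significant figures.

x = -0.05453 M

Q₀ = 6.3953e+06 vs Keq = 0.003894 ⇒ Q>K, reverse
Step 1:
                  C         L         M         A
  init        2.894   0.09189   0.01503     3.244
  Δ           1.038     3.114     2.076    -1.038
  eq          3.932     3.206     2.091     2.206
  solve Keq expr → x = -1.038; check Q = 0.003894
Then change container volume by factor 2 (V_new/V_old).
Step 2:
                  C         L         M         A
  init        1.966     1.603     1.046     1.103
  Δ          0.4024     1.207    0.8048   -0.4024
  eq          2.368      2.81      1.85    0.7006
  solve Keq expr → x = -0.4024; check Q = 0.003894
Then remove 0.3456 M of M.
Step 3:
                  C         L         M         A
  init        2.368      2.81     1.505    0.7006
  Δ         0.05453    0.1636    0.1091  -0.05453
  eq          2.423     2.974     1.614    0.6461
  solve Keq expr → x = -0.05453; check Q = 0.003894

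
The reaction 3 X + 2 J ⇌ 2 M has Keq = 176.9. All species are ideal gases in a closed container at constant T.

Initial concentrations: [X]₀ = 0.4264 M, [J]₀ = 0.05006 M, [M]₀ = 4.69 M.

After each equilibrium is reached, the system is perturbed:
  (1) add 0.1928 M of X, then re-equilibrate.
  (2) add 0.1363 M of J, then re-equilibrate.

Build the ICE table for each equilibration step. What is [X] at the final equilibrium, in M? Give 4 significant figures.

Q₀ = 1.1322e+05 vs Keq = 176.9 ⇒ Q>K, reverse
Step 1:
                   X          J          M
  Initial     0.4264    0.05006       4.69
  Change      0.4879     0.3253    -0.3253
  Equil       0.9143     0.3753      4.365
  solve Keq expr → x = -0.1626; check Q = 176.9
Then add 0.1928 M of X.
Step 2:
                   X          J          M
  Initial      1.107     0.3753      4.365
  Change    -0.08247   -0.05498    0.05498
  Equil        1.025     0.3204       4.42
  solve Keq expr → x = 0.02749; check Q = 176.9
Then add 0.1363 M of J.
Step 3:
                   X          J          M
  Initial      1.025     0.4567       4.42
  Change     -0.1079   -0.07194    0.07194
  Equil       0.9168     0.3847      4.492
  solve Keq expr → x = 0.03597; check Q = 176.9

[X]_eq = 0.9168 M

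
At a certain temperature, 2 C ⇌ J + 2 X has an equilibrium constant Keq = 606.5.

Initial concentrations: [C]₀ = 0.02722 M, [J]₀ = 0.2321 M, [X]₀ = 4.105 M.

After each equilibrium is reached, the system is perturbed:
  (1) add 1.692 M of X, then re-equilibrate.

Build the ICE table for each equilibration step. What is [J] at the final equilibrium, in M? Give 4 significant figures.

Q₀ = 5279 vs Keq = 606.5 ⇒ Q>K, reverse
Step 1:
                  C         J         X
  init      0.02722    0.2321     4.105
  Δ         0.04794  -0.02397  -0.04794
  eq        0.07516    0.2081     4.057
  solve Keq expr → x = -0.02397; check Q = 606.5
Then add 1.692 M of X.
Step 2:
                  C         J         X
  init      0.07516    0.2081     5.749
  Δ          0.0273  -0.01365   -0.0273
  eq         0.1025    0.1945     5.722
  solve Keq expr → x = -0.01365; check Q = 606.5

[J]_eq = 0.1945 M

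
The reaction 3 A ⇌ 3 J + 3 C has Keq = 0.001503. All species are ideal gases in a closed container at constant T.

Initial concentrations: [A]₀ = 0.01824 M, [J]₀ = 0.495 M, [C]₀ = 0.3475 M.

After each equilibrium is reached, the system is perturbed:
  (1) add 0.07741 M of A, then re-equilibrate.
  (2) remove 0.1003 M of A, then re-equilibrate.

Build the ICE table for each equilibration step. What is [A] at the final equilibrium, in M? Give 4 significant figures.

[A]_eq = 0.2363 M

Q₀ = 838.7 vs Keq = 0.001503 ⇒ Q>K, reverse
Step 1:
                   A          J          C
  Initial    0.01824      0.495     0.3475
  Change      0.2355    -0.2355    -0.2355
  Equil       0.2537     0.2595      0.112
  solve Keq expr → x = -0.0785; check Q = 0.001503
Then add 0.07741 M of A.
Step 2:
                   A          J          C
  Initial     0.3311     0.2595      0.112
  Change    -0.01761    0.01761    0.01761
  Equil       0.3135     0.2771     0.1296
  solve Keq expr → x = 0.005868; check Q = 0.001503
Then remove 0.1003 M of A.
Step 3:
                   A          J          C
  Initial     0.2132     0.2771     0.1296
  Change     0.02306   -0.02306   -0.02306
  Equil       0.2363      0.254     0.1065
  solve Keq expr → x = -0.007687; check Q = 0.001503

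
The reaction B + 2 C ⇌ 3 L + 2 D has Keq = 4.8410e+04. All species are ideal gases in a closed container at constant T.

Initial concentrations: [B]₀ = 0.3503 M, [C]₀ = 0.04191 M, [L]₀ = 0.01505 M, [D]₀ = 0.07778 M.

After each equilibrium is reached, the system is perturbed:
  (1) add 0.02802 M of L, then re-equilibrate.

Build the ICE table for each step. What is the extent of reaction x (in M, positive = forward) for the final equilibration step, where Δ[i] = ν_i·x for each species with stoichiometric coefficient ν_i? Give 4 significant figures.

Q₀ = 3.3517e-05 vs Keq = 4.8410e+04 ⇒ Q<K, forward
Step 1:
                  B         C         L         D
  I          0.3503   0.04191   0.01505   0.07778
  C        -0.02094  -0.04189   0.06283   0.04189
  E          0.3294 2.0599e-05   0.07788    0.1197
  solve Keq expr → x = 0.02094; check Q = 4.8410e+04
Then add 0.02802 M of L.
Step 2:
                  B         C         L         D
  I          0.3294 2.0599e-05    0.1059    0.1197
  C       6.0256e-06 1.2051e-05 -1.8077e-05 -1.2051e-05
  E          0.3294 3.2651e-05    0.1059    0.1197
  solve Keq expr → x = -6.0256e-06; check Q = 4.8410e+04

x = -6.0256e-06 M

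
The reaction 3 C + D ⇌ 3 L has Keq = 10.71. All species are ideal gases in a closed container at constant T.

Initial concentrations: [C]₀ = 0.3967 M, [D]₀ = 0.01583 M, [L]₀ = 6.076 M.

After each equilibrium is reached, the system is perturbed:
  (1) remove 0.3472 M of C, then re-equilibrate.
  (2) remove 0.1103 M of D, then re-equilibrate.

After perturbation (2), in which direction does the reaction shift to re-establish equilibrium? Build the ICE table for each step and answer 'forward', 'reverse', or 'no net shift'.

Q₀ = 2.2698e+05 vs Keq = 10.71 ⇒ Q>K, reverse
Step 1:
                   C          D          L
  Initial     0.3967    0.01583      6.076
  Change       1.843     0.6144     -1.843
  Equil         2.24     0.6302      4.233
  solve Keq expr → x = -0.6144; check Q = 10.71
Then remove 0.3472 M of C.
Step 2:
                   C          D          L
  Initial      1.893     0.6302      4.233
  Change      0.1843    0.06143    -0.1843
  Equil        2.077     0.6916      4.049
  solve Keq expr → x = -0.06143; check Q = 10.71
Then remove 0.1103 M of D.
Step 3:
                   C          D          L
  Initial      2.077     0.5813      4.049
  Change     0.06357    0.02119   -0.06357
  Equil         2.14     0.6025      3.985
  solve Keq expr → x = -0.02119; check Q = 10.71

Direction: reverse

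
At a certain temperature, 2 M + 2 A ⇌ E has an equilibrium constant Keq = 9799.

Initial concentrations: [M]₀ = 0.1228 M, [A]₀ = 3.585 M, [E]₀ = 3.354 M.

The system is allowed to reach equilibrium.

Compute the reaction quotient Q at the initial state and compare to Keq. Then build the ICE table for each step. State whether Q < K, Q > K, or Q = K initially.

Q₀ = 17.31 vs Keq = 9799 ⇒ Q<K, forward
Step 1:
                   M          A          E
  I           0.1228      3.585      3.354
  C          -0.1174    -0.1174    0.05871
  E         0.005382      3.468      3.413
  solve Keq expr → x = 0.05871; check Q = 9799

Q₀ = 17.31; Q < K (proceeds forward)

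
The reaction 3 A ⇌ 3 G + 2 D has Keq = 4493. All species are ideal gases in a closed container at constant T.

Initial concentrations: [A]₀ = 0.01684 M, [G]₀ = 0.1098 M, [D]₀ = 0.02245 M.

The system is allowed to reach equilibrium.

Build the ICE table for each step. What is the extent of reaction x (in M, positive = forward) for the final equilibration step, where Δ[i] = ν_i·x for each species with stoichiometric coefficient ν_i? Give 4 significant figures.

Q₀ = 0.1397 vs Keq = 4493 ⇒ Q<K, forward
Step 1:
                  A         G         D
  init      0.01684    0.1098   0.02245
  Δ        -0.01605   0.01605    0.0107
  eq      7.8709e-04    0.1259   0.03315
  solve Keq expr → x = 0.005351; check Q = 4493

x = 0.005351 M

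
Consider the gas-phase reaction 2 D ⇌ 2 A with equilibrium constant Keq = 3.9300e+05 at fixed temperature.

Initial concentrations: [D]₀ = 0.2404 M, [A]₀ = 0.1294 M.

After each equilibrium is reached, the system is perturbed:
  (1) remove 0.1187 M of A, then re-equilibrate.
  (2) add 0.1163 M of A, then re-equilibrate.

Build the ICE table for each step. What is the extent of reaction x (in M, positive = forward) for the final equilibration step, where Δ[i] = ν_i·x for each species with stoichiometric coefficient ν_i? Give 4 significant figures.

x = -9.2611e-05 M

Q₀ = 0.2897 vs Keq = 3.9300e+05 ⇒ Q<K, forward
Step 1:
                    D           A
  init         0.2404      0.1294
  Δ           -0.2398      0.2398
  eq       5.8895e-04      0.3692
  solve Keq expr → x = 0.1199; check Q = 3.9300e+05
Then remove 0.1187 M of A.
Step 2:
                    D           A
  init     5.8895e-04      0.2505
  Δ       -1.8904e-04  1.8904e-04
  eq       3.9991e-04      0.2507
  solve Keq expr → x = 9.4522e-05; check Q = 3.9300e+05
Then add 0.1163 M of A.
Step 3:
                    D           A
  init     3.9991e-04       0.367
  Δ        1.8522e-04 -1.8522e-04
  eq       5.8513e-04      0.3668
  solve Keq expr → x = -9.2611e-05; check Q = 3.9300e+05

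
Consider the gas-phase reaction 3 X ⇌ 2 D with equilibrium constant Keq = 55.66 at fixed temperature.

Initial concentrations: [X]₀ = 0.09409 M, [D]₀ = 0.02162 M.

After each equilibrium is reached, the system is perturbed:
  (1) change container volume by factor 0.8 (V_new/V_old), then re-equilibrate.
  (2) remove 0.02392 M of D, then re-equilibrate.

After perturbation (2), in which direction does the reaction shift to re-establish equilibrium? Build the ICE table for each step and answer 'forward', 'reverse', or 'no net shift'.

Q₀ = 0.5612 vs Keq = 55.66 ⇒ Q<K, forward
Step 1:
                  X         D
  I         0.09409   0.02162
  C        -0.05478   0.03652
  E         0.03931   0.05814
  solve Keq expr → x = 0.01826; check Q = 55.66
Then change container volume by factor 0.8 (V_new/V_old).
Step 2:
                  X         D
  I         0.04913   0.07268
  C       -0.002756  0.001838
  E         0.04638   0.07451
  solve Keq expr → x = 9.1880e-04; check Q = 55.66
Then remove 0.02392 M of D.
Step 3:
                  X         D
  I         0.04638   0.05059
  C       -0.008057  0.005371
  E         0.03832   0.05597
  solve Keq expr → x = 0.002686; check Q = 55.66

Direction: forward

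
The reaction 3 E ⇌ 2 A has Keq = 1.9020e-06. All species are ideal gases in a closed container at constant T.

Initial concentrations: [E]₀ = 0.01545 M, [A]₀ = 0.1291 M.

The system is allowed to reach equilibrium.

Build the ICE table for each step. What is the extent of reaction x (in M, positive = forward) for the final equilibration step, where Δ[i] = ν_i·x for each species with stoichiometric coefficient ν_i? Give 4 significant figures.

x = -0.06448 M

Q₀ = 4519 vs Keq = 1.9020e-06 ⇒ Q>K, reverse
Step 1:
                    E           A
  init        0.01545      0.1291
  Δ            0.1935      -0.129
  eq           0.2089  1.3168e-04
  solve Keq expr → x = -0.06448; check Q = 1.9020e-06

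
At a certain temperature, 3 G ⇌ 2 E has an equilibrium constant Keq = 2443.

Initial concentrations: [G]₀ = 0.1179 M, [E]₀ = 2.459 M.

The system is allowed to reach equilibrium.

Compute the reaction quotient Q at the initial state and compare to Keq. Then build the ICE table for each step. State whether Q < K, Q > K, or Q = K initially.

Q₀ = 3690; Q > K (proceeds reverse)

Q₀ = 3690 vs Keq = 2443 ⇒ Q>K, reverse
Step 1:
                    G           E
  I            0.1179       2.459
  C           0.01695     -0.0113
  E            0.1349       2.448
  solve Keq expr → x = -0.005651; check Q = 2443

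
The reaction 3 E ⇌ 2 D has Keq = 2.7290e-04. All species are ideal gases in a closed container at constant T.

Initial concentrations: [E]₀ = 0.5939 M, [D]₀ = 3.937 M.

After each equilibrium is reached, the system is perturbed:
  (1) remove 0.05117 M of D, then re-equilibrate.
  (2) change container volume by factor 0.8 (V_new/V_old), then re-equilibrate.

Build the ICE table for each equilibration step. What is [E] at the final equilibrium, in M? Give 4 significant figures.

Q₀ = 73.99 vs Keq = 2.7290e-04 ⇒ Q>K, reverse
Step 1:
                  E         D
  I          0.5939     3.937
  C            5.53    -3.687
  E           6.124    0.2503
  solve Keq expr → x = -1.843; check Q = 2.7290e-04
Then remove 0.05117 M of D.
Step 2:
                  E         D
  I           6.124    0.1992
  C        -0.07031   0.04687
  E           6.054     0.246
  solve Keq expr → x = 0.02344; check Q = 2.7290e-04
Then change container volume by factor 0.8 (V_new/V_old).
Step 3:
                  E         D
  I           7.567    0.3076
  C        -0.04941   0.03294
  E           7.518    0.3405
  solve Keq expr → x = 0.01647; check Q = 2.7290e-04

[E]_eq = 7.518 M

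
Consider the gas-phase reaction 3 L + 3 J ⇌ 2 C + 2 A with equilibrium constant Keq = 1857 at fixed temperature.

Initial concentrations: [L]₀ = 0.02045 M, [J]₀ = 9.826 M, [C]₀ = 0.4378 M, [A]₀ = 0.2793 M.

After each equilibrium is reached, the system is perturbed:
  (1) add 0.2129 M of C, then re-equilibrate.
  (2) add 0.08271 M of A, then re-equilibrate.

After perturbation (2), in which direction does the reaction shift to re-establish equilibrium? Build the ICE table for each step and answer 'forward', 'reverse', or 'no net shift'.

Q₀ = 1.843 vs Keq = 1857 ⇒ Q<K, forward
Step 1:
                  L         J         C         A
  init      0.02045     9.826    0.4378    0.2793
  Δ        -0.01831  -0.01831   0.01221   0.01221
  eq       0.002142     9.808      0.45    0.2915
  solve Keq expr → x = 0.006103; check Q = 1857
Then add 0.2129 M of C.
Step 2:
                  L         J         C         A
  init     0.002142     9.808    0.6629    0.2915
  Δ       6.2705e-04 6.2705e-04 -4.1804e-04 -4.1804e-04
  eq       0.002769     9.808    0.6625    0.2911
  solve Keq expr → x = -2.0902e-04; check Q = 1857
Then add 0.08271 M of A.
Step 3:
                  L         J         C         A
  init     0.002769     9.808    0.6625    0.3738
  Δ       4.9912e-04 4.9912e-04 -3.3275e-04 -3.3275e-04
  eq       0.003268     9.809    0.6622    0.3735
  solve Keq expr → x = -1.6637e-04; check Q = 1857

Direction: reverse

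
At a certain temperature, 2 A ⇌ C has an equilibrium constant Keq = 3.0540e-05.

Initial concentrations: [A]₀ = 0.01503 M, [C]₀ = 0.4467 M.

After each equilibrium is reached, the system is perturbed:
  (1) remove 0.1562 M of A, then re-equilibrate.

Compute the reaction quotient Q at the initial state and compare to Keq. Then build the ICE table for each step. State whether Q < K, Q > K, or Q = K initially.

Q₀ = 1977; Q > K (proceeds reverse)

Q₀ = 1977 vs Keq = 3.0540e-05 ⇒ Q>K, reverse
Step 1:
                   A          C
  Initial    0.01503     0.4467
  Change      0.8933    -0.4467
  Equil       0.9084 2.5200e-05
  solve Keq expr → x = -0.4467; check Q = 3.0540e-05
Then remove 0.1562 M of A.
Step 2:
                   A          C
  Initial     0.7522 2.5200e-05
  Change  1.5841e-05 -7.9207e-06
  Equil       0.7522 1.7279e-05
  solve Keq expr → x = -7.9207e-06; check Q = 3.0540e-05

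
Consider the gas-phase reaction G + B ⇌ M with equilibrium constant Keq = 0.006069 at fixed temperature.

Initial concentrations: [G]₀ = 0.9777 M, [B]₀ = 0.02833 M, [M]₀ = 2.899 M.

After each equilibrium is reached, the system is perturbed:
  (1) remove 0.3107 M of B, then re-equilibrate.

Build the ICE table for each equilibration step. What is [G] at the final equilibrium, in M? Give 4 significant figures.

[G]_eq = 3.817 M

Q₀ = 104.7 vs Keq = 0.006069 ⇒ Q>K, reverse
Step 1:
                   G          B          M
  Initial     0.9777    0.02833      2.899
  Change       2.833      2.833     -2.833
  Equil        3.811      2.861    0.06617
  solve Keq expr → x = -2.833; check Q = 0.006069
Then remove 0.3107 M of B.
Step 2:
                   G          B          M
  Initial      3.811       2.55    0.06617
  Change    0.006918   0.006918  -0.006918
  Equil        3.817      2.557    0.05925
  solve Keq expr → x = -0.006918; check Q = 0.006069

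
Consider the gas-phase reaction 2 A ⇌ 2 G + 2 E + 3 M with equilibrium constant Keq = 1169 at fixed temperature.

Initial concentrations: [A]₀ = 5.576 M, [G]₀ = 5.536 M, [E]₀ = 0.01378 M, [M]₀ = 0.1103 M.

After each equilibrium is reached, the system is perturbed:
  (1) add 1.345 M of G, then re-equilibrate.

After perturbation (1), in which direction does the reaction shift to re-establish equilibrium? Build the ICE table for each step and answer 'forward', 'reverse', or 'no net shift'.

Direction: reverse

Q₀ = 2.5117e-07 vs Keq = 1169 ⇒ Q<K, forward
Step 1:
                  A         G         E         M
  I           5.576     5.536   0.01378    0.1103
  C          -2.244     2.244     2.244     3.367
  E           3.332      7.78     2.258     3.477
  solve Keq expr → x = 1.122; check Q = 1169
Then add 1.345 M of G.
Step 2:
                  A         G         E         M
  I           3.332     9.125     2.258     3.477
  C          0.1048   -0.1048   -0.1048   -0.1572
  E           3.436     9.021     2.153      3.32
  solve Keq expr → x = -0.0524; check Q = 1169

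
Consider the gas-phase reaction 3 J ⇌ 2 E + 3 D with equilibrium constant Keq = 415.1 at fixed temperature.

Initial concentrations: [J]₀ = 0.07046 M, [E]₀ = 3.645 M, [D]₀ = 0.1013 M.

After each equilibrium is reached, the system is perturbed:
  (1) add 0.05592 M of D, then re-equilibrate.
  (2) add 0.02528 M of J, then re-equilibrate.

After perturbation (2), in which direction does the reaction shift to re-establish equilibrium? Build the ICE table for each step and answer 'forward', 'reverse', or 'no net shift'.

Direction: forward

Q₀ = 39.48 vs Keq = 415.1 ⇒ Q<K, forward
Step 1:
                  J         E         D
  I         0.07046     3.645    0.1013
  C        -0.02896    0.0193   0.02896
  E          0.0415     3.664    0.1303
  solve Keq expr → x = 0.009652; check Q = 415.1
Then add 0.05592 M of D.
Step 2:
                  J         E         D
  I          0.0415     3.664    0.1862
  C         0.01344 -0.008963  -0.01344
  E         0.05495     3.655    0.1727
  solve Keq expr → x = -0.004481; check Q = 415.1
Then add 0.02528 M of J.
Step 3:
                  J         E         D
  I         0.08023     3.655    0.1727
  C        -0.01907   0.01271   0.01907
  E         0.06116     3.668    0.1918
  solve Keq expr → x = 0.006357; check Q = 415.1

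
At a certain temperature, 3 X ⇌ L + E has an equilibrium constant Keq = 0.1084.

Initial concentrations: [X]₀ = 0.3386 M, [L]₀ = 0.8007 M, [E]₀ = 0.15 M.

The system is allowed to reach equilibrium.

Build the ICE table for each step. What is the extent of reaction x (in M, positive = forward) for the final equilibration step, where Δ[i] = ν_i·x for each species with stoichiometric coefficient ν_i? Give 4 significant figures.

Q₀ = 3.094 vs Keq = 0.1084 ⇒ Q>K, reverse
Step 1:
                    X           L           E
  I            0.3386      0.8007        0.15
  C            0.3177     -0.1059     -0.1059
  E            0.6563      0.6948      0.0441
  solve Keq expr → x = -0.1059; check Q = 0.1084

x = -0.1059 M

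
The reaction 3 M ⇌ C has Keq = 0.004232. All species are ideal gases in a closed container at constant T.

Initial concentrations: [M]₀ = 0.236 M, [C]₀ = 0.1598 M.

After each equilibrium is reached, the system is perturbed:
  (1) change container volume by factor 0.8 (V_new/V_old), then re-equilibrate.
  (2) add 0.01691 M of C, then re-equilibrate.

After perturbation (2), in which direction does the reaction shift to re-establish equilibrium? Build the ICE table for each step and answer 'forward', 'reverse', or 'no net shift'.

Direction: reverse

Q₀ = 12.16 vs Keq = 0.004232 ⇒ Q>K, reverse
Step 1:
                   M          C
  Initial      0.236     0.1598
  Change      0.4748    -0.1583
  Equil       0.7108    0.00152
  solve Keq expr → x = -0.1583; check Q = 0.004232
Then change container volume by factor 0.8 (V_new/V_old).
Step 2:
                   M          C
  Initial     0.8885     0.0019
  Change   -0.003113   0.001038
  Equil       0.8854   0.002938
  solve Keq expr → x = 0.001038; check Q = 0.004232
Then add 0.01691 M of C.
Step 3:
                   M          C
  Initial     0.8854    0.01985
  Change     0.04918   -0.01639
  Equil       0.9346   0.003455
  solve Keq expr → x = -0.01639; check Q = 0.004232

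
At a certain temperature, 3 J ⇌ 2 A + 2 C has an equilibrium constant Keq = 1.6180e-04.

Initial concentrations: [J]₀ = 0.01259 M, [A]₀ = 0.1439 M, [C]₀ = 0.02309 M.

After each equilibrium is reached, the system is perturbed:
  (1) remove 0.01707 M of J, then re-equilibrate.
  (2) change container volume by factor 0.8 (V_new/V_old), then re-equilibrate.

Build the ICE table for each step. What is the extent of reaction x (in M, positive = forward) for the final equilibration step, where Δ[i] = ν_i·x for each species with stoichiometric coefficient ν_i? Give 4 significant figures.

Q₀ = 5.532 vs Keq = 1.6180e-04 ⇒ Q>K, reverse
Step 1:
                  J         A         C
  Initial   0.01259    0.1439   0.02309
  Change    0.03311  -0.02207  -0.02207
  Equil      0.0457    0.1218   0.00102
  solve Keq expr → x = -0.01104; check Q = 1.6180e-04
Then remove 0.01707 M of J.
Step 2:
                  J         A         C
  Initial   0.02863    0.1218   0.00102
  Change  7.3856e-04 -4.9237e-04 -4.9237e-04
  Equil     0.02936    0.1213 5.2749e-04
  solve Keq expr → x = -2.4619e-04; check Q = 1.6180e-04
Then change container volume by factor 0.8 (V_new/V_old).
Step 3:
                  J         A         C
  Initial    0.0367    0.1517 6.5936e-04
  Change  1.0039e-04 -6.6928e-05 -6.6928e-05
  Equil     0.03681    0.1516 5.9243e-04
  solve Keq expr → x = -3.3464e-05; check Q = 1.6180e-04

x = -3.3464e-05 M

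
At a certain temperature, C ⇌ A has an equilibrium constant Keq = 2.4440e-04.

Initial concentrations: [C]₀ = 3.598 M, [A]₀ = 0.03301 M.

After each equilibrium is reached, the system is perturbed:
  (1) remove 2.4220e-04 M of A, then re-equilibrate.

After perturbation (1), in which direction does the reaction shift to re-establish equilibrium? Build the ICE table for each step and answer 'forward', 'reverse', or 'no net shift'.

Direction: forward

Q₀ = 0.009175 vs Keq = 2.4440e-04 ⇒ Q>K, reverse
Step 1:
                  C         A
  init        3.598   0.03301
  Δ         0.03212  -0.03212
  eq           3.63 8.8720e-04
  solve Keq expr → x = -0.03212; check Q = 2.4440e-04
Then remove 2.4220e-04 M of A.
Step 2:
                  C         A
  init         3.63 6.4500e-04
  Δ       -2.4214e-04 2.4214e-04
  eq           3.63 8.8714e-04
  solve Keq expr → x = 2.4214e-04; check Q = 2.4440e-04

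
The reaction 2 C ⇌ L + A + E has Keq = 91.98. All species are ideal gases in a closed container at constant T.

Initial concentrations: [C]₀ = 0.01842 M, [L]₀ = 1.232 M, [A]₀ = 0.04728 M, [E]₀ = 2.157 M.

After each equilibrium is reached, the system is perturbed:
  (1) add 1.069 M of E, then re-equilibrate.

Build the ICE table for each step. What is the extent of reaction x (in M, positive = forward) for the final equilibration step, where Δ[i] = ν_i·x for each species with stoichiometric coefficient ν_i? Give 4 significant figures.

Q₀ = 370.3 vs Keq = 91.98 ⇒ Q>K, reverse
Step 1:
                    C           L           A           E
  init        0.01842       1.232     0.04728       2.157
  Δ           0.01526    -0.00763    -0.00763    -0.00763
  eq          0.03368       1.224     0.03965       2.149
  solve Keq expr → x = -0.00763; check Q = 91.98
Then add 1.069 M of E.
Step 2:
                    C           L           A           E
  init        0.03368       1.224     0.03965       3.218
  Δ          0.005903   -0.002952   -0.002952   -0.002952
  eq          0.03958       1.221      0.0367       3.215
  solve Keq expr → x = -0.002952; check Q = 91.98

x = -0.002952 M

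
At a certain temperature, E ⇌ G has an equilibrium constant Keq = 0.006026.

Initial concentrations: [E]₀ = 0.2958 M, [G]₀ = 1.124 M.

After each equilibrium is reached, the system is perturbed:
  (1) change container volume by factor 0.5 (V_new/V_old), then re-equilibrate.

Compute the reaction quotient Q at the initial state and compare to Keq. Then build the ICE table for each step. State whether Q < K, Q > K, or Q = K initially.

Q₀ = 3.8; Q > K (proceeds reverse)

Q₀ = 3.8 vs Keq = 0.006026 ⇒ Q>K, reverse
Step 1:
                   E          G
  Initial     0.2958      1.124
  Change       1.115     -1.115
  Equil        1.411   0.008504
  solve Keq expr → x = -1.115; check Q = 0.006026
Then change container volume by factor 0.5 (V_new/V_old).
Step 2:
                   E          G
  Initial      2.823    0.01701
  Change           0          0
  Equil        2.823    0.01701
  solve Keq expr → x = 0; check Q = 0.006026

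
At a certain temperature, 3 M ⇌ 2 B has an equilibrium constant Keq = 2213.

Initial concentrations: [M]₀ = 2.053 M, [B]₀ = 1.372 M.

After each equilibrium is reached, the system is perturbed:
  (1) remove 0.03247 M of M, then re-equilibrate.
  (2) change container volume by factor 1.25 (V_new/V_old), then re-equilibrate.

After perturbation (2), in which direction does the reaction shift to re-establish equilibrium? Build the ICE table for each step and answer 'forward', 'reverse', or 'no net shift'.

Q₀ = 0.2175 vs Keq = 2213 ⇒ Q<K, forward
Step 1:
                    M           B
  Initial       2.053       1.372
  Change       -1.906       1.271
  Equil        0.1467       2.643
  solve Keq expr → x = 0.6354; check Q = 2213
Then remove 0.03247 M of M.
Step 2:
                    M           B
  Initial      0.1142       2.643
  Change      0.03169    -0.02112
  Equil        0.1459       2.622
  solve Keq expr → x = -0.01056; check Q = 2213
Then change container volume by factor 1.25 (V_new/V_old).
Step 3:
                    M           B
  Initial      0.1167       2.097
  Change     0.008779   -0.005853
  Equil        0.1255       2.092
  solve Keq expr → x = -0.002926; check Q = 2213

Direction: reverse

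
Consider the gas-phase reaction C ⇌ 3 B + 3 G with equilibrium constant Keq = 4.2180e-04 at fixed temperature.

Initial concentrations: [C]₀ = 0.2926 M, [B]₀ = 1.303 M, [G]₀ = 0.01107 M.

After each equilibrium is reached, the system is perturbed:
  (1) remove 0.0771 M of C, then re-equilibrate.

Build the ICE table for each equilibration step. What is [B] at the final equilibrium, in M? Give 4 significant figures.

[B]_eq = 1.325 M

Q₀ = 1.0257e-05 vs Keq = 4.2180e-04 ⇒ Q<K, forward
Step 1:
                  C         B         G
  I          0.2926     1.303   0.01107
  C       -0.008673   0.02602   0.02602
  E          0.2839     1.329   0.03709
  solve Keq expr → x = 0.008673; check Q = 4.2180e-04
Then remove 0.0771 M of C.
Step 2:
                  C         B         G
  I          0.2068     1.329   0.03709
  C        0.001188 -0.003564 -0.003564
  E           0.208     1.325   0.03352
  solve Keq expr → x = -0.001188; check Q = 4.2180e-04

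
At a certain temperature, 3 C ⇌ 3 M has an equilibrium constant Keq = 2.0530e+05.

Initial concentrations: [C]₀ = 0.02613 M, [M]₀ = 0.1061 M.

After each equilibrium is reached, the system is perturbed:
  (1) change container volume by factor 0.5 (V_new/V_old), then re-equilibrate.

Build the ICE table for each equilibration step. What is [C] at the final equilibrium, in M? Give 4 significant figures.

[C]_eq = 0.004408 M

Q₀ = 66.95 vs Keq = 2.0530e+05 ⇒ Q<K, forward
Step 1:
                  C         M
  init      0.02613    0.1061
  Δ        -0.02393   0.02393
  eq       0.002204      0.13
  solve Keq expr → x = 0.007975; check Q = 2.0530e+05
Then change container volume by factor 0.5 (V_new/V_old).
Step 2:
                  C         M
  init     0.004408    0.2601
  Δ               0         0
  eq       0.004408    0.2601
  solve Keq expr → x = 0; check Q = 2.0530e+05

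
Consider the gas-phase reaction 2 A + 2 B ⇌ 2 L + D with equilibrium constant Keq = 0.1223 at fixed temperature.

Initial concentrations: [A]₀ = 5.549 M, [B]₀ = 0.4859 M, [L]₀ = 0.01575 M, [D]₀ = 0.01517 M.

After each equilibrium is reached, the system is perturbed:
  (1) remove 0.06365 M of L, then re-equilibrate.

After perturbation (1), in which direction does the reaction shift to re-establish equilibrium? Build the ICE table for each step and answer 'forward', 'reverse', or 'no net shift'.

Direction: forward

Q₀ = 5.1763e-07 vs Keq = 0.1223 ⇒ Q<K, forward
Step 1:
                    A           B           L           D
  Initial       5.549      0.4859     0.01575     0.01517
  Change      -0.3848     -0.3848      0.3848      0.1924
  Equil         5.164      0.1011      0.4006      0.2076
  solve Keq expr → x = 0.1924; check Q = 0.1223
Then remove 0.06365 M of L.
Step 2:
                    A           B           L           D
  Initial       5.164      0.1011      0.3369      0.2076
  Change     -0.01168    -0.01168     0.01168     0.00584
  Equil         5.152     0.08938      0.3486      0.2134
  solve Keq expr → x = 0.00584; check Q = 0.1223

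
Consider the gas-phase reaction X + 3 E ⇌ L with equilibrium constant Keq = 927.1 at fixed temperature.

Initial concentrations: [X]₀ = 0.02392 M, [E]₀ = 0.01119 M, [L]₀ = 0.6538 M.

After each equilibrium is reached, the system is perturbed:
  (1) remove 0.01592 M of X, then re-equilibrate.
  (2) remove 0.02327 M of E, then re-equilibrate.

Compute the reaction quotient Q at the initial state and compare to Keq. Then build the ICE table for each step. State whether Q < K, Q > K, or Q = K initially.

Q₀ = 1.9507e+07; Q > K (proceeds reverse)

Q₀ = 1.9507e+07 vs Keq = 927.1 ⇒ Q>K, reverse
Step 1:
                    X           E           L
  init        0.02392     0.01119      0.6538
  Δ           0.06147      0.1844    -0.06147
  eq          0.08539      0.1956      0.5923
  solve Keq expr → x = -0.06147; check Q = 927.1
Then remove 0.01592 M of X.
Step 2:
                    X           E           L
  init        0.06947      0.1956      0.5923
  Δ          0.003405     0.01021   -0.003405
  eq          0.07287      0.2058      0.5889
  solve Keq expr → x = -0.003405; check Q = 927.1
Then remove 0.02327 M of E.
Step 3:
                    X           E           L
  init        0.07287      0.1825      0.5889
  Δ          0.005806     0.01742   -0.005806
  eq          0.07868         0.2      0.5831
  solve Keq expr → x = -0.005806; check Q = 927.1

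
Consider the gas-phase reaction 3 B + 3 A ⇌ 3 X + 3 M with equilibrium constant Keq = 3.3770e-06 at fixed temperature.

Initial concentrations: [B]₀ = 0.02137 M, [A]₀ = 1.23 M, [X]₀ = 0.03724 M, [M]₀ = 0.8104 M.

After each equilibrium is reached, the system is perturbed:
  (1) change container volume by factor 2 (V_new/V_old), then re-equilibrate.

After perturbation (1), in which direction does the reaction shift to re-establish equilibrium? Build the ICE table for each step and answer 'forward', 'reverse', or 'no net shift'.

Direction: no net shift

Q₀ = 1.514 vs Keq = 3.3770e-06 ⇒ Q>K, reverse
Step 1:
                  B         A         X         M
  init      0.02137      1.23   0.03724    0.8104
  Δ         0.03584   0.03584  -0.03584  -0.03584
  eq        0.05721     1.266  0.001403    0.7746
  solve Keq expr → x = -0.01195; check Q = 3.3770e-06
Then change container volume by factor 2 (V_new/V_old).
Step 2:
                  B         A         X         M
  init       0.0286    0.6329 7.0133e-04    0.3873
  Δ               0         0         0         0
  eq         0.0286    0.6329 7.0133e-04    0.3873
  solve Keq expr → x = 0; check Q = 3.3770e-06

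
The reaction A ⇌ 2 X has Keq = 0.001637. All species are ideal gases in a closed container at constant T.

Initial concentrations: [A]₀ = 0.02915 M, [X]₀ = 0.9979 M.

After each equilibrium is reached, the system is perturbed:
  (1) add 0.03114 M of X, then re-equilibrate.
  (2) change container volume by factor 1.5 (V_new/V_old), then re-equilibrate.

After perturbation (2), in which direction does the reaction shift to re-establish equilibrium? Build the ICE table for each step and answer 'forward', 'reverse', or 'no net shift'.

Direction: forward

Q₀ = 34.16 vs Keq = 0.001637 ⇒ Q>K, reverse
Step 1:
                   A          X
  init       0.02915     0.9979
  Δ           0.4845    -0.9689
  eq          0.5136      0.029
  solve Keq expr → x = -0.4845; check Q = 0.001637
Then add 0.03114 M of X.
Step 2:
                   A          X
  init        0.5136    0.06014
  Δ          0.01535   -0.03071
  eq           0.529    0.02943
  solve Keq expr → x = -0.01535; check Q = 0.001637
Then change container volume by factor 1.5 (V_new/V_old).
Step 3:
                   A          X
  init        0.3526    0.01962
  Δ        -0.002167   0.004335
  eq          0.3505    0.02395
  solve Keq expr → x = 0.002167; check Q = 0.001637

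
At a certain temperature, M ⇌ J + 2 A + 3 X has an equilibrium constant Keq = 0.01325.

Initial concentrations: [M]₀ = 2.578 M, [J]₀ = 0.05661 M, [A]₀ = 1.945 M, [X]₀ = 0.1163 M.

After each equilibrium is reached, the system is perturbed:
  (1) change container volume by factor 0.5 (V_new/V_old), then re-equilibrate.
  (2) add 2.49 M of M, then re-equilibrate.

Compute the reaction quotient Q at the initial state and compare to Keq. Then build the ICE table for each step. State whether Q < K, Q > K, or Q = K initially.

Q₀ = 1.3067e-04; Q < K (proceeds forward)

Q₀ = 1.3067e-04 vs Keq = 0.01325 ⇒ Q<K, forward
Step 1:
                  M         J         A         X
  I           2.578   0.05661     1.945    0.1163
  C        -0.08555   0.08555    0.1711    0.2567
  E           2.492    0.1422     2.116     0.373
  solve Keq expr → x = 0.08555; check Q = 0.01325
Then change container volume by factor 0.5 (V_new/V_old).
Step 2:
                  M         J         A         X
  I           4.985    0.2843     4.232    0.7459
  C          0.1438   -0.1438   -0.2877   -0.4315
  E           5.129    0.1405     3.945    0.3144
  solve Keq expr → x = -0.1438; check Q = 0.01325
Then add 2.49 M of M.
Step 3:
                  M         J         A         X
  I           7.619    0.1405     3.945    0.3144
  C        -0.01125   0.01125    0.0225   0.03375
  E           7.607    0.1517     3.967    0.3482
  solve Keq expr → x = 0.01125; check Q = 0.01325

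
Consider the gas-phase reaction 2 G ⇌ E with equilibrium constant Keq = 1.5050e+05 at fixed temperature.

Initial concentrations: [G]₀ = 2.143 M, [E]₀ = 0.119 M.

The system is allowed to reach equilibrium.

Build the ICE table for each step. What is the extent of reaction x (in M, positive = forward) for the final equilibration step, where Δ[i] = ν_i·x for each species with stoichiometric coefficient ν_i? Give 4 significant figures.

x = 1.07 M

Q₀ = 0.02591 vs Keq = 1.5050e+05 ⇒ Q<K, forward
Step 1:
                  G         E
  init        2.143     0.119
  Δ           -2.14      1.07
  eq       0.002811     1.189
  solve Keq expr → x = 1.07; check Q = 1.5050e+05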